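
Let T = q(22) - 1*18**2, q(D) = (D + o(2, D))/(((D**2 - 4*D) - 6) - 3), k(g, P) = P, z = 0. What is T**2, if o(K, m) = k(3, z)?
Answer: 15716633956/149769 ≈ 1.0494e+5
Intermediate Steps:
o(K, m) = 0
q(D) = D/(-9 + D**2 - 4*D) (q(D) = (D + 0)/(((D**2 - 4*D) - 6) - 3) = D/((-6 + D**2 - 4*D) - 3) = D/(-9 + D**2 - 4*D))
T = -125366/387 (T = 22/(-9 + 22**2 - 4*22) - 1*18**2 = 22/(-9 + 484 - 88) - 1*324 = 22/387 - 324 = -125366/387 ≈ -323.94)
T**2 = (-125366/387)**2 = 15716633956/149769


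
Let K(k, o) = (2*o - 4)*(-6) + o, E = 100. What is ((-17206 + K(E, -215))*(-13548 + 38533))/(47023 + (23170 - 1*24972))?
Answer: -33654795/4111 ≈ -8186.5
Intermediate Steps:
K(k, o) = 24 - 11*o (K(k, o) = (-4 + 2*o)*(-6) + o = (24 - 12*o) + o = 24 - 11*o)
((-17206 + K(E, -215))*(-13548 + 38533))/(47023 + (23170 - 1*24972)) = ((-17206 + (24 - 11*(-215)))*(-13548 + 38533))/(47023 + (23170 - 1*24972)) = ((-17206 + (24 + 2365))*24985)/(47023 + (23170 - 24972)) = ((-17206 + 2389)*24985)/(47023 - 1802) = -14817*24985/45221 = -370202745*1/45221 = -33654795/4111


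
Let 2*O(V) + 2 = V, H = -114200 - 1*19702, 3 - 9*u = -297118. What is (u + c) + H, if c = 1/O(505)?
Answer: -456722473/4527 ≈ -1.0089e+5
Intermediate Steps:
u = 297121/9 (u = 1/3 - 1/9*(-297118) = 1/3 + 297118/9 = 297121/9 ≈ 33013.)
H = -133902 (H = -114200 - 19702 = -133902)
O(V) = -1 + V/2
c = 2/503 (c = 1/(-1 + (1/2)*505) = 1/(-1 + 505/2) = 1/(503/2) = 2/503 ≈ 0.0039761)
(u + c) + H = (297121/9 + 2/503) - 133902 = 149451881/4527 - 133902 = -456722473/4527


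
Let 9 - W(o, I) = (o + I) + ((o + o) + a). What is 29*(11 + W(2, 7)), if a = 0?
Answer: 203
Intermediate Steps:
W(o, I) = 9 - I - 3*o (W(o, I) = 9 - ((o + I) + ((o + o) + 0)) = 9 - ((I + o) + (2*o + 0)) = 9 - ((I + o) + 2*o) = 9 - (I + 3*o) = 9 + (-I - 3*o) = 9 - I - 3*o)
29*(11 + W(2, 7)) = 29*(11 + (9 - 1*7 - 3*2)) = 29*(11 + (9 - 7 - 6)) = 29*(11 - 4) = 29*7 = 203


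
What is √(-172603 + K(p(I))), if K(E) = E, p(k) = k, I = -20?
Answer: I*√172623 ≈ 415.48*I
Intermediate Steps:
√(-172603 + K(p(I))) = √(-172603 - 20) = √(-172623) = I*√172623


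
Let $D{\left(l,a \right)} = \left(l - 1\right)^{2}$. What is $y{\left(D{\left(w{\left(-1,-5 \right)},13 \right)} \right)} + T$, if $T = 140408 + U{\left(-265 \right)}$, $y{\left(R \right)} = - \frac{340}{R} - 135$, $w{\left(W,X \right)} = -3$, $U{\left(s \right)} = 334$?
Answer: $\frac{562343}{4} \approx 1.4059 \cdot 10^{5}$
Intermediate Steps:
$D{\left(l,a \right)} = \left(-1 + l\right)^{2}$
$y{\left(R \right)} = -135 - \frac{340}{R}$ ($y{\left(R \right)} = - \frac{340}{R} - 135 = -135 - \frac{340}{R}$)
$T = 140742$ ($T = 140408 + 334 = 140742$)
$y{\left(D{\left(w{\left(-1,-5 \right)},13 \right)} \right)} + T = \left(-135 - \frac{340}{\left(-1 - 3\right)^{2}}\right) + 140742 = \left(-135 - \frac{340}{\left(-4\right)^{2}}\right) + 140742 = \left(-135 - \frac{340}{16}\right) + 140742 = \left(-135 - \frac{85}{4}\right) + 140742 = - \frac{625}{4} + 140742 = \frac{562343}{4}$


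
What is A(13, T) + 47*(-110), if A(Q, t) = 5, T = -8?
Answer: -5165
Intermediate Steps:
A(13, T) + 47*(-110) = 5 + 47*(-110) = 5 - 5170 = -5165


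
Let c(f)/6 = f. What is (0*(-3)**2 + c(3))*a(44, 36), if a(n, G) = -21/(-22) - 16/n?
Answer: 117/11 ≈ 10.636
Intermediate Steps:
c(f) = 6*f
a(n, G) = 21/22 - 16/n (a(n, G) = -21*(-1/22) - 16/n = 21/22 - 16/n)
(0*(-3)**2 + c(3))*a(44, 36) = (0*(-3)**2 + 6*3)*(21/22 - 16/44) = (0*9 + 18)*(21/22 - 16*1/44) = (0 + 18)*(21/22 - 4/11) = 18*(13/22) = 117/11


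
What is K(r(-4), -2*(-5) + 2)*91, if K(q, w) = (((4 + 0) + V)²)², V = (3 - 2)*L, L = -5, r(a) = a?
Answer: 91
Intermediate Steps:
V = -5 (V = (3 - 2)*(-5) = 1*(-5) = -5)
K(q, w) = 1 (K(q, w) = (((4 + 0) - 5)²)² = ((4 - 5)²)² = ((-1)²)² = 1² = 1)
K(r(-4), -2*(-5) + 2)*91 = 1*91 = 91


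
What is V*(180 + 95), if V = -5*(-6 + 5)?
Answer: 1375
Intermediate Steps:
V = 5 (V = -5*(-1) = 5)
V*(180 + 95) = 5*(180 + 95) = 5*275 = 1375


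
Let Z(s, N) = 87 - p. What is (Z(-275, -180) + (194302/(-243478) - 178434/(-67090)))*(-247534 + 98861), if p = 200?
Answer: 1007114827959093/60951265 ≈ 1.6523e+7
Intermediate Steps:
Z(s, N) = -113 (Z(s, N) = 87 - 1*200 = 87 - 200 = -113)
(Z(-275, -180) + (194302/(-243478) - 178434/(-67090)))*(-247534 + 98861) = (-113 + (194302/(-243478) - 178434/(-67090)))*(-247534 + 98861) = (-113 + (194302*(-1/243478) - 178434*(-1/67090)))*(-148673) = (-113 + (-97151/121739 + 89217/33545))*(-148673) = (-113 + 7602258068/4083734755)*(-148673) = -453859769247/4083734755*(-148673) = 1007114827959093/60951265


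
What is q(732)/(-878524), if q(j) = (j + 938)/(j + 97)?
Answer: -835/364148198 ≈ -2.2930e-6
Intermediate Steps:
q(j) = (938 + j)/(97 + j)
q(732)/(-878524) = ((938 + 732)/(97 + 732))/(-878524) = (1670/829)*(-1/878524) = -835/364148198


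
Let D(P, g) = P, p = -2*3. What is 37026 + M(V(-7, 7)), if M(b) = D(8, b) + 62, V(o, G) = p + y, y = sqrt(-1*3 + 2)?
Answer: 37096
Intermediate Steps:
p = -6
y = I (y = sqrt(-3 + 2) = sqrt(-1) = I ≈ 1.0*I)
V(o, G) = -6 + I
M(b) = 70 (M(b) = 8 + 62 = 70)
37026 + M(V(-7, 7)) = 37026 + 70 = 37096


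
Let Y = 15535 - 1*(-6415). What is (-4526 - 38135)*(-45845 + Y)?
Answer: 1019384595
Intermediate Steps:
Y = 21950 (Y = 15535 + 6415 = 21950)
(-4526 - 38135)*(-45845 + Y) = (-4526 - 38135)*(-45845 + 21950) = -42661*(-23895) = 1019384595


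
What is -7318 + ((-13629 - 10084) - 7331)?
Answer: -38362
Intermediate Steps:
-7318 + ((-13629 - 10084) - 7331) = -7318 + (-23713 - 7331) = -7318 - 31044 = -38362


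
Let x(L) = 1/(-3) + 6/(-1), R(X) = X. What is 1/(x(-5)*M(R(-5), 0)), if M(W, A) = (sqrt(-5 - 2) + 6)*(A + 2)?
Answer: -9/817 + 3*I*sqrt(7)/1634 ≈ -0.011016 + 0.0048576*I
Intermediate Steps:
M(W, A) = (2 + A)*(6 + I*sqrt(7)) (M(W, A) = (sqrt(-7) + 6)*(2 + A) = (I*sqrt(7) + 6)*(2 + A) = (6 + I*sqrt(7))*(2 + A) = (2 + A)*(6 + I*sqrt(7)))
x(L) = -19/3 (x(L) = 1*(-1/3) + 6*(-1) = -1/3 - 6 = -19/3)
1/(x(-5)*M(R(-5), 0)) = 1/(-19*(12 + 6*0 + 2*I*sqrt(7) + I*0*sqrt(7))/3) = 1/(-19*(12 + 0 + 2*I*sqrt(7) + 0)/3) = 1/(-19*(12 + 2*I*sqrt(7))/3) = 1/(-76 - 38*I*sqrt(7)/3)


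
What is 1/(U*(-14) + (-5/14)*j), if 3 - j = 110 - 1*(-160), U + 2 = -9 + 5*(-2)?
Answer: 14/5451 ≈ 0.0025683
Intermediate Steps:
U = -21 (U = -2 + (-9 + 5*(-2)) = -2 + (-9 - 10) = -2 - 19 = -21)
j = -267 (j = 3 - (110 - 1*(-160)) = 3 - (110 + 160) = 3 - 1*270 = 3 - 270 = -267)
1/(U*(-14) + (-5/14)*j) = 1/(-21*(-14) - 5/14*(-267)) = 1/(294 - 5*1/14*(-267)) = 1/(294 - 5/14*(-267)) = 1/(294 + 1335/14) = 1/(5451/14) = 14/5451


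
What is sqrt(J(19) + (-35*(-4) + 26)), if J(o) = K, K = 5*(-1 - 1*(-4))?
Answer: sqrt(181) ≈ 13.454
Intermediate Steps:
K = 15 (K = 5*(-1 + 4) = 5*3 = 15)
J(o) = 15
sqrt(J(19) + (-35*(-4) + 26)) = sqrt(15 + (-35*(-4) + 26)) = sqrt(15 + (140 + 26)) = sqrt(15 + 166) = sqrt(181)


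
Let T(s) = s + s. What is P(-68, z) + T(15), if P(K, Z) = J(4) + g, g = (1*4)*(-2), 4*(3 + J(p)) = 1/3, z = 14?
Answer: 229/12 ≈ 19.083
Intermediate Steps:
J(p) = -35/12 (J(p) = -3 + (¼)/3 = -3 + (¼)*(⅓) = -3 + 1/12 = -35/12)
g = -8 (g = 4*(-2) = -8)
P(K, Z) = -131/12 (P(K, Z) = -35/12 - 8 = -131/12)
T(s) = 2*s
P(-68, z) + T(15) = -131/12 + 2*15 = -131/12 + 30 = 229/12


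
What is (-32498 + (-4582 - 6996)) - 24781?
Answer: -68857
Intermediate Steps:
(-32498 + (-4582 - 6996)) - 24781 = (-32498 - 11578) - 24781 = -44076 - 24781 = -68857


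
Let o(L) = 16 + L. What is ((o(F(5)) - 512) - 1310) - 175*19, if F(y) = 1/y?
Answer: -25654/5 ≈ -5130.8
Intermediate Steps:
((o(F(5)) - 512) - 1310) - 175*19 = (((16 + 1/5) - 512) - 1310) - 175*19 = (((16 + 1/5) - 512) - 1310) - 1*3325 = ((81/5 - 512) - 1310) - 3325 = (-2479/5 - 1310) - 3325 = -9029/5 - 3325 = -25654/5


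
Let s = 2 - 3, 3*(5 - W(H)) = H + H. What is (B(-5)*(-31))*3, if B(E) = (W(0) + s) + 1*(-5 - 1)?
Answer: 186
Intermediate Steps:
W(H) = 5 - 2*H/3 (W(H) = 5 - (H + H)/3 = 5 - 2*H/3)
s = -1
B(E) = -2 (B(E) = ((5 - ⅔*0) - 1) + 1*(-5 - 1) = ((5 + 0) - 1) + 1*(-6) = (5 - 1) - 6 = 4 - 6 = -2)
(B(-5)*(-31))*3 = -2*(-31)*3 = 62*3 = 186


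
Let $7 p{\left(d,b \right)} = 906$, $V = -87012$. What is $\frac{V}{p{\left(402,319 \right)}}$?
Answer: $- \frac{101514}{151} \approx -672.28$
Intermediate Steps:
$p{\left(d,b \right)} = \frac{906}{7}$ ($p{\left(d,b \right)} = \frac{1}{7} \cdot 906 = \frac{906}{7}$)
$\frac{V}{p{\left(402,319 \right)}} = - \frac{87012}{\frac{906}{7}} = \left(-87012\right) \frac{7}{906} = - \frac{101514}{151}$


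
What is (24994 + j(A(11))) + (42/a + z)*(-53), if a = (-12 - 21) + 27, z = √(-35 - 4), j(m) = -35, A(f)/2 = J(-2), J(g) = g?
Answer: 25330 - 53*I*√39 ≈ 25330.0 - 330.98*I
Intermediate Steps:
A(f) = -4 (A(f) = 2*(-2) = -4)
z = I*√39 (z = √(-39) = I*√39 ≈ 6.245*I)
a = -6 (a = -33 + 27 = -6)
(24994 + j(A(11))) + (42/a + z)*(-53) = (24994 - 35) + (42/(-6) + I*√39)*(-53) = 24959 + (42*(-⅙) + I*√39)*(-53) = 24959 + (-7 + I*√39)*(-53) = 24959 + (371 - 53*I*√39) = 25330 - 53*I*√39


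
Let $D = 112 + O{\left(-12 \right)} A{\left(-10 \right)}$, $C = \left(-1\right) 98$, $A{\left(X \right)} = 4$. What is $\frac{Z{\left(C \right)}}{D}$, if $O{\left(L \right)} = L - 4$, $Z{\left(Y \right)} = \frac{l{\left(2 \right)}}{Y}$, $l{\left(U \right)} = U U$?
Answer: $- \frac{1}{1176} \approx -0.00085034$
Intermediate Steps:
$C = -98$
$l{\left(U \right)} = U^{2}$
$Z{\left(Y \right)} = \frac{4}{Y}$ ($Z{\left(Y \right)} = \frac{2^{2}}{Y} = \frac{4}{Y}$)
$O{\left(L \right)} = -4 + L$
$D = 48$ ($D = 112 + \left(-4 - 12\right) 4 = 112 - 64 = 48$)
$\frac{Z{\left(C \right)}}{D} = \frac{4 \frac{1}{-98}}{48} = 4 \left(- \frac{1}{98}\right) \frac{1}{48} = \left(- \frac{2}{49}\right) \frac{1}{48} = - \frac{1}{1176}$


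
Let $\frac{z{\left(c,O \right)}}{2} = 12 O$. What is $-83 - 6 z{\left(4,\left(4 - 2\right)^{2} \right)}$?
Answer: $-659$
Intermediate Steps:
$z{\left(c,O \right)} = 24 O$ ($z{\left(c,O \right)} = 2 \cdot 12 O = 24 O$)
$-83 - 6 z{\left(4,\left(4 - 2\right)^{2} \right)} = -83 - 6 \cdot 24 \left(4 - 2\right)^{2} = -83 - 6 \cdot 24 \cdot 2^{2} = -83 - 6 \cdot 24 \cdot 4 = -83 - 576 = -659$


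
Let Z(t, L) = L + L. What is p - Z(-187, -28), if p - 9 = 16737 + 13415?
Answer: 30217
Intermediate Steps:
p = 30161 (p = 9 + (16737 + 13415) = 9 + 30152 = 30161)
Z(t, L) = 2*L
p - Z(-187, -28) = 30161 - 2*(-28) = 30161 - 1*(-56) = 30161 + 56 = 30217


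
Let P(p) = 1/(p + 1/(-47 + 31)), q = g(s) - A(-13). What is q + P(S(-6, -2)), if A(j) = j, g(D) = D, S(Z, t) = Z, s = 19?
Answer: 3088/97 ≈ 31.835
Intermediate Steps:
q = 32 (q = 19 - 1*(-13) = 19 + 13 = 32)
P(p) = 1/(-1/16 + p) (P(p) = 1/(p + 1/(-16)) = 1/(p - 1/16) = 1/(-1/16 + p))
q + P(S(-6, -2)) = 32 + 16/(-1 + 16*(-6)) = 32 + 16/(-1 - 96) = 32 + 16/(-97) = 32 + 16*(-1/97) = 32 - 16/97 = 3088/97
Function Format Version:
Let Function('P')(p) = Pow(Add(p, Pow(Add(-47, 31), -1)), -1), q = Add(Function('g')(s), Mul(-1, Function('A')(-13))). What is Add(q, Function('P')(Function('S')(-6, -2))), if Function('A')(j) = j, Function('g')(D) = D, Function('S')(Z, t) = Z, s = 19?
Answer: Rational(3088, 97) ≈ 31.835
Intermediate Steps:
q = 32 (q = Add(19, Mul(-1, -13)) = Add(19, 13) = 32)
Function('P')(p) = Pow(Add(Rational(-1, 16), p), -1) (Function('P')(p) = Pow(Add(p, Pow(-16, -1)), -1) = Pow(Add(p, Rational(-1, 16)), -1) = Pow(Add(Rational(-1, 16), p), -1))
Add(q, Function('P')(Function('S')(-6, -2))) = Add(32, Mul(16, Pow(Add(-1, Mul(16, -6)), -1))) = Add(32, Mul(16, Pow(Add(-1, -96), -1))) = Add(32, Mul(16, Pow(-97, -1))) = Add(32, Mul(16, Rational(-1, 97))) = Add(32, Rational(-16, 97)) = Rational(3088, 97)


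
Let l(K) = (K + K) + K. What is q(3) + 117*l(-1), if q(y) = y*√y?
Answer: -351 + 3*√3 ≈ -345.80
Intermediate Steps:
l(K) = 3*K (l(K) = 2*K + K = 3*K)
q(y) = y^(3/2)
q(3) + 117*l(-1) = 3^(3/2) + 117*(3*(-1)) = 3*√3 + 117*(-3) = 3*√3 - 351 = -351 + 3*√3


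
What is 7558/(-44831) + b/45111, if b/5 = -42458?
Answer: -9858121928/2022371241 ≈ -4.8745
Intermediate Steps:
b = -212290 (b = 5*(-42458) = -212290)
7558/(-44831) + b/45111 = 7558/(-44831) - 212290/45111 = 7558*(-1/44831) - 212290*1/45111 = -7558/44831 - 212290/45111 = -9858121928/2022371241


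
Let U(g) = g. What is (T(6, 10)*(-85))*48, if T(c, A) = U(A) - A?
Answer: 0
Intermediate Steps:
T(c, A) = 0 (T(c, A) = A - A = 0)
(T(6, 10)*(-85))*48 = (0*(-85))*48 = 0*48 = 0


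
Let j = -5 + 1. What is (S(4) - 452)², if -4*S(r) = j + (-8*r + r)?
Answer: 197136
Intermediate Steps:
j = -4
S(r) = 1 + 7*r/4 (S(r) = -(-4 + (-8*r + r))/4 = -(-4 - 7*r)/4 = 1 + 7*r/4)
(S(4) - 452)² = ((1 + (7/4)*4) - 452)² = ((1 + 7) - 452)² = (8 - 452)² = (-444)² = 197136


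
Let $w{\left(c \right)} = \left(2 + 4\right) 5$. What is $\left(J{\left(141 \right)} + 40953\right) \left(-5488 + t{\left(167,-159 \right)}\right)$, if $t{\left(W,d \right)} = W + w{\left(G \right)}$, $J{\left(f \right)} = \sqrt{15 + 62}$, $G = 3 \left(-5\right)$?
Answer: $-216682323 - 5291 \sqrt{77} \approx -2.1673 \cdot 10^{8}$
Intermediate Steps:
$G = -15$
$w{\left(c \right)} = 30$ ($w{\left(c \right)} = 6 \cdot 5 = 30$)
$J{\left(f \right)} = \sqrt{77}$
$t{\left(W,d \right)} = 30 + W$ ($t{\left(W,d \right)} = W + 30 = 30 + W$)
$\left(J{\left(141 \right)} + 40953\right) \left(-5488 + t{\left(167,-159 \right)}\right) = \left(\sqrt{77} + 40953\right) \left(-5488 + \left(30 + 167\right)\right) = \left(40953 + \sqrt{77}\right) \left(-5488 + 197\right) = \left(40953 + \sqrt{77}\right) \left(-5291\right) = -216682323 - 5291 \sqrt{77}$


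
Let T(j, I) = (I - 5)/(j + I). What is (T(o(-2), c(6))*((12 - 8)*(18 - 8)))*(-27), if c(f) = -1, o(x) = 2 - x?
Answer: 2160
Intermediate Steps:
T(j, I) = (-5 + I)/(I + j)
(T(o(-2), c(6))*((12 - 8)*(18 - 8)))*(-27) = (((-5 - 1)/(-1 + (2 - 1*(-2))))*((12 - 8)*(18 - 8)))*(-27) = ((-6/(-1 + (2 + 2)))*(4*10))*(-27) = ((-6/(-1 + 4))*40)*(-27) = ((-6/3)*40)*(-27) = (((⅓)*(-6))*40)*(-27) = -2*40*(-27) = -80*(-27) = 2160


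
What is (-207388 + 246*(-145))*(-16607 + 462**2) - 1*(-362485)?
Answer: -47842445061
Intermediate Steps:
(-207388 + 246*(-145))*(-16607 + 462**2) - 1*(-362485) = (-207388 - 35670)*(-16607 + 213444) + 362485 = -243058*196837 + 362485 = -47842807546 + 362485 = -47842445061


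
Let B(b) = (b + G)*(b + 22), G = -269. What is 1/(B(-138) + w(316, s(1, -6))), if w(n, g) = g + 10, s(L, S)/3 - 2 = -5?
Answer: 1/47213 ≈ 2.1181e-5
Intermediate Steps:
s(L, S) = -9 (s(L, S) = 6 + 3*(-5) = 6 - 15 = -9)
w(n, g) = 10 + g
B(b) = (-269 + b)*(22 + b) (B(b) = (b - 269)*(b + 22) = (-269 + b)*(22 + b))
1/(B(-138) + w(316, s(1, -6))) = 1/((-5918 + (-138)**2 - 247*(-138)) + (10 - 9)) = 1/((-5918 + 19044 + 34086) + 1) = 1/(47212 + 1) = 1/47213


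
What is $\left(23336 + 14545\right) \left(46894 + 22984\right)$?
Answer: $2647048518$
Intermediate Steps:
$\left(23336 + 14545\right) \left(46894 + 22984\right) = 37881 \cdot 69878 = 2647048518$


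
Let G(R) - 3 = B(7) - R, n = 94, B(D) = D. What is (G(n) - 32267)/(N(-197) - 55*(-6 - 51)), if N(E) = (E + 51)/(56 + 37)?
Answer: -3008643/291409 ≈ -10.324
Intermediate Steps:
G(R) = 10 - R (G(R) = 3 + (7 - R) = 10 - R)
N(E) = 17/31 + E/93 (N(E) = (51 + E)/93 = (51 + E)*(1/93) = 17/31 + E/93)
(G(n) - 32267)/(N(-197) - 55*(-6 - 51)) = ((10 - 1*94) - 32267)/((17/31 + (1/93)*(-197)) - 55*(-6 - 51)) = ((10 - 94) - 32267)/((17/31 - 197/93) - 55*(-57)) = (-84 - 32267)/(-146/93 + 3135) = -32351/291409/93 = -32351*93/291409 = -3008643/291409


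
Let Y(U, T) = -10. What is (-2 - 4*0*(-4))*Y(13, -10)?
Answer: 20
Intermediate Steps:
(-2 - 4*0*(-4))*Y(13, -10) = (-2 - 4*0*(-4))*(-10) = (-2 + 0*(-4))*(-10) = (-2 + 0)*(-10) = -2*(-10) = 20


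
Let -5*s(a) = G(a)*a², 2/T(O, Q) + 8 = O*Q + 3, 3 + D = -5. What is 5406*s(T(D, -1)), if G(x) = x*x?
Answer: -28832/135 ≈ -213.57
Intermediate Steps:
G(x) = x²
D = -8 (D = -3 - 5 = -8)
T(O, Q) = 2/(-5 + O*Q) (T(O, Q) = 2/(-8 + (O*Q + 3)) = 2/(-8 + (3 + O*Q)) = 2/(-5 + O*Q))
s(a) = -a⁴/5 (s(a) = -a²*a²/5 = -a⁴/5)
5406*s(T(D, -1)) = 5406*(-16/(-5 - 8*(-1))⁴/5) = 5406*(-16/(-5 + 8)⁴/5) = 5406*(-(2/3)⁴/5) = 5406*(-(2*(⅓))⁴/5) = 5406*(-(⅔)⁴/5) = 5406*(-⅕*16/81) = 5406*(-16/405) = -28832/135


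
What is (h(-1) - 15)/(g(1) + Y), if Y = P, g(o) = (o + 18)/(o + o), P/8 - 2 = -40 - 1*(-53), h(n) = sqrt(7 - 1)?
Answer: -30/259 + 2*sqrt(6)/259 ≈ -0.096915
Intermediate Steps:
h(n) = sqrt(6)
P = 120 (P = 16 + 8*(-40 - 1*(-53)) = 16 + 8*(-40 + 53) = 16 + 8*13 = 16 + 104 = 120)
g(o) = (18 + o)/(2*o) (g(o) = (18 + o)/((2*o)) = (18 + o)*(1/(2*o)) = (18 + o)/(2*o))
Y = 120
(h(-1) - 15)/(g(1) + Y) = (sqrt(6) - 15)/((1/2)*(18 + 1)/1 + 120) = (-15 + sqrt(6))/((1/2)*1*19 + 120) = (-15 + sqrt(6))/(19/2 + 120) = (-15 + sqrt(6))/(259/2) = (-15 + sqrt(6))*(2/259) = -30/259 + 2*sqrt(6)/259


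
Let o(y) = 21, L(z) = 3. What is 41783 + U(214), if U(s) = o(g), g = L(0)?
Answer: 41804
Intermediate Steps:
g = 3
U(s) = 21
41783 + U(214) = 41783 + 21 = 41804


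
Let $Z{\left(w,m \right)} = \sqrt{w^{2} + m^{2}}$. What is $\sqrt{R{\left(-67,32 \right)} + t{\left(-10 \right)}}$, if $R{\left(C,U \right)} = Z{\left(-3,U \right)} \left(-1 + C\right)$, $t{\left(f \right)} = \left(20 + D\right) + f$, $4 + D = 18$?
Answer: $2 \sqrt{6 - 17 \sqrt{1033}} \approx 46.492 i$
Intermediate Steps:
$D = 14$ ($D = -4 + 18 = 14$)
$t{\left(f \right)} = 34 + f$ ($t{\left(f \right)} = \left(20 + 14\right) + f = 34 + f$)
$Z{\left(w,m \right)} = \sqrt{m^{2} + w^{2}}$
$R{\left(C,U \right)} = \sqrt{9 + U^{2}} \left(-1 + C\right)$ ($R{\left(C,U \right)} = \sqrt{U^{2} + \left(-3\right)^{2}} \left(-1 + C\right) = \sqrt{U^{2} + 9} \left(-1 + C\right) = \sqrt{9 + U^{2}} \left(-1 + C\right)$)
$\sqrt{R{\left(-67,32 \right)} + t{\left(-10 \right)}} = \sqrt{\sqrt{9 + 32^{2}} \left(-1 - 67\right) + \left(34 - 10\right)} = \sqrt{\sqrt{9 + 1024} \left(-68\right) + 24} = \sqrt{\sqrt{1033} \left(-68\right) + 24} = \sqrt{- 68 \sqrt{1033} + 24} = \sqrt{24 - 68 \sqrt{1033}}$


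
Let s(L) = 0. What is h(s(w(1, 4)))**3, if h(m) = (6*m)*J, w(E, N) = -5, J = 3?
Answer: 0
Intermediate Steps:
h(m) = 18*m (h(m) = (6*m)*3 = 18*m)
h(s(w(1, 4)))**3 = (18*0)**3 = 0**3 = 0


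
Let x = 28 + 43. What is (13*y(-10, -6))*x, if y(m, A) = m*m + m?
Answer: 83070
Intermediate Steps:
y(m, A) = m + m² (y(m, A) = m² + m = m + m²)
x = 71
(13*y(-10, -6))*x = (13*(-10*(1 - 10)))*71 = (13*(-10*(-9)))*71 = (13*90)*71 = 1170*71 = 83070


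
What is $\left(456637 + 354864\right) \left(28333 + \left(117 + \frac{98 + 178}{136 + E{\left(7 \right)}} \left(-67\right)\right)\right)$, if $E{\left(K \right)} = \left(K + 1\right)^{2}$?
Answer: $\frac{1150608603377}{50} \approx 2.3012 \cdot 10^{10}$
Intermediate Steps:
$E{\left(K \right)} = \left(1 + K\right)^{2}$
$\left(456637 + 354864\right) \left(28333 + \left(117 + \frac{98 + 178}{136 + E{\left(7 \right)}} \left(-67\right)\right)\right) = \left(456637 + 354864\right) \left(28333 + \left(117 + \frac{98 + 178}{136 + \left(1 + 7\right)^{2}} \left(-67\right)\right)\right) = 811501 \left(28333 + \left(117 + \frac{276}{136 + 8^{2}} \left(-67\right)\right)\right) = 811501 \left(28333 + \left(117 + \frac{276}{136 + 64} \left(-67\right)\right)\right) = 811501 \left(28333 + \left(117 + \frac{276}{200} \left(-67\right)\right)\right) = 811501 \left(28333 + \left(117 + 276 \cdot \frac{1}{200} \left(-67\right)\right)\right) = 811501 \left(28333 + \left(117 + \frac{69}{50} \left(-67\right)\right)\right) = 811501 \left(28333 + \left(117 - \frac{4623}{50}\right)\right) = 811501 \left(28333 + \frac{1227}{50}\right) = 811501 \cdot \frac{1417877}{50} = \frac{1150608603377}{50}$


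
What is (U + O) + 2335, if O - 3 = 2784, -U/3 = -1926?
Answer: 10900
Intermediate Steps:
U = 5778 (U = -3*(-1926) = 5778)
O = 2787 (O = 3 + 2784 = 2787)
(U + O) + 2335 = (5778 + 2787) + 2335 = 8565 + 2335 = 10900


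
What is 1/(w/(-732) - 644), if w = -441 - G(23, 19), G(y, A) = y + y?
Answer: -732/470921 ≈ -0.0015544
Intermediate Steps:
G(y, A) = 2*y
w = -487 (w = -441 - 2*23 = -441 - 1*46 = -441 - 46 = -487)
1/(w/(-732) - 644) = 1/(-487/(-732) - 644) = 1/(-487*(-1/732) - 644) = 1/(487/732 - 644) = 1/(-470921/732) = -732/470921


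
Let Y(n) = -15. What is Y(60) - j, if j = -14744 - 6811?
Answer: 21540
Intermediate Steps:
j = -21555
Y(60) - j = -15 - 1*(-21555) = -15 + 21555 = 21540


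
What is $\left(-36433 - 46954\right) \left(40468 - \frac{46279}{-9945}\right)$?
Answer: $- \frac{33563312445593}{9945} \approx -3.3749 \cdot 10^{9}$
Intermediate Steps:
$\left(-36433 - 46954\right) \left(40468 - \frac{46279}{-9945}\right) = - 83387 \left(40468 - - \frac{46279}{9945}\right) = - 83387 \left(40468 + \frac{46279}{9945}\right) = \left(-83387\right) \frac{402500539}{9945} = - \frac{33563312445593}{9945}$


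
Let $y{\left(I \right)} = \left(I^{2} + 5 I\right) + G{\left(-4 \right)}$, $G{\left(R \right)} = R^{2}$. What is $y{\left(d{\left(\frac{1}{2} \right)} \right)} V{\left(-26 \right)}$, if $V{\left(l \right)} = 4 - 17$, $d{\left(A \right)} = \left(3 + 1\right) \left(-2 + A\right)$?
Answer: $-286$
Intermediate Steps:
$d{\left(A \right)} = -8 + 4 A$ ($d{\left(A \right)} = 4 \left(-2 + A\right) = -8 + 4 A$)
$V{\left(l \right)} = -13$
$y{\left(I \right)} = 16 + I^{2} + 5 I$ ($y{\left(I \right)} = \left(I^{2} + 5 I\right) + \left(-4\right)^{2} = \left(I^{2} + 5 I\right) + 16 = 16 + I^{2} + 5 I$)
$y{\left(d{\left(\frac{1}{2} \right)} \right)} V{\left(-26 \right)} = \left(16 + \left(-8 + \frac{4}{2}\right)^{2} + 5 \left(-8 + \frac{4}{2}\right)\right) \left(-13\right) = \left(16 + \left(-8 + 4 \cdot \frac{1}{2}\right)^{2} + 5 \left(-8 + 4 \cdot \frac{1}{2}\right)\right) \left(-13\right) = \left(16 + \left(-8 + 2\right)^{2} + 5 \left(-8 + 2\right)\right) \left(-13\right) = \left(16 + \left(-6\right)^{2} + 5 \left(-6\right)\right) \left(-13\right) = \left(16 + 36 - 30\right) \left(-13\right) = 22 \left(-13\right) = -286$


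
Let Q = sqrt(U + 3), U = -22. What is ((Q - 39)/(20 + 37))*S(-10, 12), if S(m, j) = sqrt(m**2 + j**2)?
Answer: 2*sqrt(61)*(-39 + I*sqrt(19))/57 ≈ -10.688 + 1.1945*I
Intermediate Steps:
Q = I*sqrt(19) (Q = sqrt(-22 + 3) = sqrt(-19) = I*sqrt(19) ≈ 4.3589*I)
S(m, j) = sqrt(j**2 + m**2)
((Q - 39)/(20 + 37))*S(-10, 12) = ((I*sqrt(19) - 39)/(20 + 37))*sqrt(12**2 + (-10)**2) = ((-39 + I*sqrt(19))/57)*sqrt(144 + 100) = ((-39 + I*sqrt(19))*(1/57))*sqrt(244) = (-13/19 + I*sqrt(19)/57)*(2*sqrt(61)) = 2*sqrt(61)*(-13/19 + I*sqrt(19)/57)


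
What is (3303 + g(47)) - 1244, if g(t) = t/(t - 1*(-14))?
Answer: 125646/61 ≈ 2059.8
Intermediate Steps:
g(t) = t/(14 + t) (g(t) = t/(t + 14) = t/(14 + t))
(3303 + g(47)) - 1244 = (3303 + 47/(14 + 47)) - 1244 = (3303 + 47/61) - 1244 = 201530/61 - 1244 = 125646/61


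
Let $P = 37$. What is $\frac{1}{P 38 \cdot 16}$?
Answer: $\frac{1}{22496} \approx 4.4452 \cdot 10^{-5}$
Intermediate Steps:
$\frac{1}{P 38 \cdot 16} = \frac{1}{37 \cdot 38 \cdot 16} = \frac{1}{1406 \cdot 16} = \frac{1}{22496}$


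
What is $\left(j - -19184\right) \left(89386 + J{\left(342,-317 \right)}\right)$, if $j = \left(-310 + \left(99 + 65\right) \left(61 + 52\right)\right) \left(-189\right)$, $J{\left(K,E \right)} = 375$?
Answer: $-307411139014$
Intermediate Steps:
$j = -3443958$ ($j = \left(-310 + 164 \cdot 113\right) \left(-189\right) = \left(-310 + 18532\right) \left(-189\right) = 18222 \left(-189\right) = -3443958$)
$\left(j - -19184\right) \left(89386 + J{\left(342,-317 \right)}\right) = \left(-3443958 - -19184\right) \left(89386 + 375\right) = \left(-3443958 + 19184\right) 89761 = \left(-3424774\right) 89761 = -307411139014$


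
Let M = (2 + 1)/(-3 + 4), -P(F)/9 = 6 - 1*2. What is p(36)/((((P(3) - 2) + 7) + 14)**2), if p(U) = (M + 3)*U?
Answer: 216/289 ≈ 0.74741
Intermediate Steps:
P(F) = -36 (P(F) = -9*(6 - 1*2) = -9*(6 - 2) = -9*4 = -36)
M = 3 (M = 3/1 = 3*1 = 3)
p(U) = 6*U (p(U) = (3 + 3)*U = 6*U)
p(36)/((((P(3) - 2) + 7) + 14)**2) = (6*36)/((((-36 - 2) + 7) + 14)**2) = 216/(((-38 + 7) + 14)**2) = 216/((-31 + 14)**2) = 216/((-17)**2) = 216/289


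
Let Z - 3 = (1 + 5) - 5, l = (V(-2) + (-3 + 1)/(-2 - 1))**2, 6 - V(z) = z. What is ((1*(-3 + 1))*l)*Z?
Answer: -5408/9 ≈ -600.89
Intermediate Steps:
V(z) = 6 - z
l = 676/9 (l = ((6 - 1*(-2)) + (-3 + 1)/(-2 - 1))**2 = ((6 + 2) - 2/(-3))**2 = (8 - 2*(-1/3))**2 = (8 + 2/3)**2 = (26/3)**2 = 676/9 ≈ 75.111)
Z = 4 (Z = 3 + ((1 + 5) - 5) = 3 + (6 - 5) = 3 + 1 = 4)
((1*(-3 + 1))*l)*Z = ((1*(-3 + 1))*(676/9))*4 = ((1*(-2))*(676/9))*4 = -2*676/9*4 = -1352/9*4 = -5408/9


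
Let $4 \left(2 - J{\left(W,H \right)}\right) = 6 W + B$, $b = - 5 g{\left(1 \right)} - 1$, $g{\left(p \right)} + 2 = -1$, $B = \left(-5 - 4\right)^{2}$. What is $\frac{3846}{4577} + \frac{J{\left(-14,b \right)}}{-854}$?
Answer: $\frac{13087589}{15635032} \approx 0.83707$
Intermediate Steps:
$B = 81$ ($B = \left(-9\right)^{2} = 81$)
$g{\left(p \right)} = -3$ ($g{\left(p \right)} = -2 - 1 = -3$)
$b = 14$ ($b = \left(-5\right) \left(-3\right) - 1 = 15 - 1 = 14$)
$J{\left(W,H \right)} = - \frac{73}{4} - \frac{3 W}{2}$ ($J{\left(W,H \right)} = 2 - \frac{6 W + 81}{4} = 2 - \frac{81 + 6 W}{4} = 2 - \left(\frac{81}{4} + \frac{3 W}{2}\right) = - \frac{73}{4} - \frac{3 W}{2}$)
$\frac{3846}{4577} + \frac{J{\left(-14,b \right)}}{-854} = \frac{3846}{4577} + \frac{- \frac{73}{4} - -21}{-854} = 3846 \cdot \frac{1}{4577} + \left(- \frac{73}{4} + 21\right) \left(- \frac{1}{854}\right) = \frac{3846}{4577} + \frac{11}{4} \left(- \frac{1}{854}\right) = \frac{3846}{4577} - \frac{11}{3416} = \frac{13087589}{15635032}$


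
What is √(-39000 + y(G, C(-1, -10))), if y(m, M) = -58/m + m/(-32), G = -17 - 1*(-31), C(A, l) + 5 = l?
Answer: I*√30579591/28 ≈ 197.5*I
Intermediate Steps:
C(A, l) = -5 + l
G = 14 (G = -17 + 31 = 14)
y(m, M) = -58/m - m/32 (y(m, M) = -58/m + m*(-1/32) = -58/m - m/32)
√(-39000 + y(G, C(-1, -10))) = √(-39000 + (-58/14 - 1/32*14)) = √(-39000 + (-58*1/14 - 7/16)) = √(-39000 + (-29/7 - 7/16)) = √(-39000 - 513/112) = √(-4368513/112) = I*√30579591/28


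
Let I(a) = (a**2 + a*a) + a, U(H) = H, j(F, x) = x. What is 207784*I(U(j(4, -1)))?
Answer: 207784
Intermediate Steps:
I(a) = a + 2*a**2 (I(a) = (a**2 + a**2) + a = 2*a**2 + a = a + 2*a**2)
207784*I(U(j(4, -1))) = 207784*(-(1 + 2*(-1))) = 207784*(-(1 - 2)) = 207784*(-1*(-1)) = 207784*1 = 207784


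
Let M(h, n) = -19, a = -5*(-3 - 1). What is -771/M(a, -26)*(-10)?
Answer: -7710/19 ≈ -405.79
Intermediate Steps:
a = 20 (a = -5*(-4) = 20)
-771/M(a, -26)*(-10) = -771/(-19)*(-10) = -771*(-1/19)*(-10) = (771/19)*(-10) = -7710/19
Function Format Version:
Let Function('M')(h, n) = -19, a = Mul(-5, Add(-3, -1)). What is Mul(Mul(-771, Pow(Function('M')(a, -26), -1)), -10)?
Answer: Rational(-7710, 19) ≈ -405.79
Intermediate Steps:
a = 20 (a = Mul(-5, -4) = 20)
Mul(Mul(-771, Pow(Function('M')(a, -26), -1)), -10) = Mul(Mul(-771, Pow(-19, -1)), -10) = Mul(Mul(-771, Rational(-1, 19)), -10) = Mul(Rational(771, 19), -10) = Rational(-7710, 19)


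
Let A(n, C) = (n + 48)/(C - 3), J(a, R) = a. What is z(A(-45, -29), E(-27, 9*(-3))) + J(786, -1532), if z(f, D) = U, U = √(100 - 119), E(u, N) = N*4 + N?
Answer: 786 + I*√19 ≈ 786.0 + 4.3589*I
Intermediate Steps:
E(u, N) = 5*N (E(u, N) = 4*N + N = 5*N)
A(n, C) = (48 + n)/(-3 + C)
U = I*√19 (U = √(-19) = I*√19 ≈ 4.3589*I)
z(f, D) = I*√19
z(A(-45, -29), E(-27, 9*(-3))) + J(786, -1532) = I*√19 + 786 = 786 + I*√19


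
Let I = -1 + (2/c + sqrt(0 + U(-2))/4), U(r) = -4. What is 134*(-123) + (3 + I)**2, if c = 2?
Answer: -65893/4 + 3*I ≈ -16473.0 + 3.0*I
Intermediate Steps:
I = I/2 (I = -1 + (2/2 + sqrt(0 - 4)/4) = -1 + (2*(1/2) + sqrt(-4)*(1/4)) = -1 + (1 + (2*I)*(1/4)) = -1 + (1 + I/2) = I/2 ≈ 0.5*I)
134*(-123) + (3 + I)**2 = 134*(-123) + (3 + I/2)**2 = -16482 + (3 + I/2)**2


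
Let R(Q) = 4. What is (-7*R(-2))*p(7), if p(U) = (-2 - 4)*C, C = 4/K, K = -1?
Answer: -672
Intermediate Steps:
C = -4 (C = 4/(-1) = 4*(-1) = -4)
p(U) = 24 (p(U) = (-2 - 4)*(-4) = -6*(-4) = 24)
(-7*R(-2))*p(7) = -7*4*24 = -28*24 = -672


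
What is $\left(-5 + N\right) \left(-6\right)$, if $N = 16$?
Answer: $-66$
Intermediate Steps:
$\left(-5 + N\right) \left(-6\right) = \left(-5 + 16\right) \left(-6\right) = 11 \left(-6\right) = -66$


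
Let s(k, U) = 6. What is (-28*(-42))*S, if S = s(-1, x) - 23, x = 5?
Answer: -19992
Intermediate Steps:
S = -17 (S = 6 - 23 = -17)
(-28*(-42))*S = -28*(-42)*(-17) = 1176*(-17) = -19992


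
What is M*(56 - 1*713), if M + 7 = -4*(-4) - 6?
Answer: -1971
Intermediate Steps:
M = 3 (M = -7 + (-4*(-4) - 6) = -7 + (16 - 6) = -7 + 10 = 3)
M*(56 - 1*713) = 3*(56 - 1*713) = 3*(56 - 713) = 3*(-657) = -1971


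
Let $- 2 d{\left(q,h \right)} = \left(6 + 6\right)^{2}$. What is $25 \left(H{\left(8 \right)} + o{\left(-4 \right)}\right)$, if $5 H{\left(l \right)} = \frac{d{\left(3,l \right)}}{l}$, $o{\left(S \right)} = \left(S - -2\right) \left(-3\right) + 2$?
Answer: $155$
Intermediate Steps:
$d{\left(q,h \right)} = -72$ ($d{\left(q,h \right)} = - \frac{\left(6 + 6\right)^{2}}{2} = - \frac{12^{2}}{2} = \left(- \frac{1}{2}\right) 144 = -72$)
$o{\left(S \right)} = -4 - 3 S$ ($o{\left(S \right)} = \left(S + 2\right) \left(-3\right) + 2 = \left(2 + S\right) \left(-3\right) + 2 = \left(-6 - 3 S\right) + 2 = -4 - 3 S$)
$H{\left(l \right)} = - \frac{72}{5 l}$ ($H{\left(l \right)} = \frac{\left(-72\right) \frac{1}{l}}{5} = - \frac{72}{5 l}$)
$25 \left(H{\left(8 \right)} + o{\left(-4 \right)}\right) = 25 \left(- \frac{72}{5 \cdot 8} - -8\right) = 25 \left(\left(- \frac{72}{5}\right) \frac{1}{8} + \left(-4 + 12\right)\right) = 25 \left(- \frac{9}{5} + 8\right) = 25 \cdot \frac{31}{5} = 155$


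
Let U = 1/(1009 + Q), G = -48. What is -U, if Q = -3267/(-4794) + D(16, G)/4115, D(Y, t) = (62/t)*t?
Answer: -6575770/6639532241 ≈ -0.00099040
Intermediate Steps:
D(Y, t) = 62
Q = 4580311/6575770 (Q = -3267/(-4794) + 62/4115 = -3267*(-1/4794) + 62*(1/4115) = 1089/1598 + 62/4115 = 4580311/6575770 ≈ 0.69654)
U = 6575770/6639532241 (U = 1/(1009 + 4580311/6575770) = 1/(6639532241/6575770) = 6575770/6639532241 ≈ 0.00099040)
-U = -1*6575770/6639532241 = -6575770/6639532241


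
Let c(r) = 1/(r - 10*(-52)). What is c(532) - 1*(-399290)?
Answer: 420053081/1052 ≈ 3.9929e+5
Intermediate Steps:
c(r) = 1/(520 + r) (c(r) = 1/(r + 520) = 1/(520 + r))
c(532) - 1*(-399290) = 1/(520 + 532) - 1*(-399290) = 1/1052 + 399290 = 420053081/1052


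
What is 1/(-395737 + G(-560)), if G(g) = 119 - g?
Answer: -1/395058 ≈ -2.5313e-6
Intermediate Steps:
1/(-395737 + G(-560)) = 1/(-395737 + (119 - 1*(-560))) = 1/(-395737 + (119 + 560)) = 1/(-395737 + 679) = 1/(-395058) = -1/395058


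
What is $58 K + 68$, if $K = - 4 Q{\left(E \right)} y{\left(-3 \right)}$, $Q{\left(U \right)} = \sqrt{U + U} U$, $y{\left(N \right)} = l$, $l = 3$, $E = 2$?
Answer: $-2716$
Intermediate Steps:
$y{\left(N \right)} = 3$
$Q{\left(U \right)} = \sqrt{2} U^{\frac{3}{2}}$ ($Q{\left(U \right)} = \sqrt{2 U} U = \sqrt{2} \sqrt{U} U = \sqrt{2} U^{\frac{3}{2}}$)
$K = -48$ ($K = - 4 \sqrt{2} \cdot 2^{\frac{3}{2}} \cdot 3 = - 4 \sqrt{2} \cdot 2 \sqrt{2} \cdot 3 = \left(-4\right) 4 \cdot 3 = \left(-16\right) 3 = -48$)
$58 K + 68 = 58 \left(-48\right) + 68 = -2784 + 68 = -2716$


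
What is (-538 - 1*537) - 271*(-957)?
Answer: 258272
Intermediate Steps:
(-538 - 1*537) - 271*(-957) = (-538 - 537) + 259347 = -1075 + 259347 = 258272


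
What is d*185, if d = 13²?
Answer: 31265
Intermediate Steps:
d = 169
d*185 = 169*185 = 31265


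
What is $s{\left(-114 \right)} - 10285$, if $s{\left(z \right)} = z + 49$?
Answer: $-10350$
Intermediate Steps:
$s{\left(z \right)} = 49 + z$
$s{\left(-114 \right)} - 10285 = \left(49 - 114\right) - 10285 = -65 - 10285 = -10350$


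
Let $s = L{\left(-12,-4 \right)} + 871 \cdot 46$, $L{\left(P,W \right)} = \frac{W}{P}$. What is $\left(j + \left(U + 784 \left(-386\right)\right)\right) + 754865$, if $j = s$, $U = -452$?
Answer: $\frac{1475566}{3} \approx 4.9186 \cdot 10^{5}$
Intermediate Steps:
$s = \frac{120199}{3}$ ($s = - \frac{4}{-12} + 871 \cdot 46 = \left(-4\right) \left(- \frac{1}{12}\right) + 40066 = \frac{1}{3} + 40066 = \frac{120199}{3} \approx 40066.0$)
$j = \frac{120199}{3} \approx 40066.0$
$\left(j + \left(U + 784 \left(-386\right)\right)\right) + 754865 = \left(\frac{120199}{3} + \left(-452 + 784 \left(-386\right)\right)\right) + 754865 = \left(\frac{120199}{3} - 303076\right) + 754865 = - \frac{789029}{3} + 754865 = \frac{1475566}{3}$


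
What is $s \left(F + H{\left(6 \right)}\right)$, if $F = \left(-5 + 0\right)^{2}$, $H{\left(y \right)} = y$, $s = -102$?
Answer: $-3162$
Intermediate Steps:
$F = 25$ ($F = \left(-5\right)^{2} = 25$)
$s \left(F + H{\left(6 \right)}\right) = - 102 \left(25 + 6\right) = \left(-102\right) 31 = -3162$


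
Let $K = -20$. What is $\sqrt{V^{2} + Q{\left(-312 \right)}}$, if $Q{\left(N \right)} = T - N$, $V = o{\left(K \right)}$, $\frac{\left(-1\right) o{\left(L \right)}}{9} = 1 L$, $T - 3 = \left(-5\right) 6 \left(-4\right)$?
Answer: $\sqrt{32835} \approx 181.2$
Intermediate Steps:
$T = 123$ ($T = 3 + \left(-5\right) 6 \left(-4\right) = 3 - -120 = 3 + 120 = 123$)
$o{\left(L \right)} = - 9 L$ ($o{\left(L \right)} = - 9 \cdot 1 L = - 9 L$)
$V = 180$ ($V = \left(-9\right) \left(-20\right) = 180$)
$Q{\left(N \right)} = 123 - N$
$\sqrt{V^{2} + Q{\left(-312 \right)}} = \sqrt{180^{2} + \left(123 - -312\right)} = \sqrt{32400 + \left(123 + 312\right)} = \sqrt{32400 + 435} = \sqrt{32835}$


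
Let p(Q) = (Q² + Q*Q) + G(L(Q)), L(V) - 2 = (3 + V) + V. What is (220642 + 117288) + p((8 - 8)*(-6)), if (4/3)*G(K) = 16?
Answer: 337942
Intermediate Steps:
L(V) = 5 + 2*V (L(V) = 2 + ((3 + V) + V) = 2 + (3 + 2*V) = 5 + 2*V)
G(K) = 12 (G(K) = (¾)*16 = 12)
p(Q) = 12 + 2*Q² (p(Q) = (Q² + Q*Q) + 12 = (Q² + Q²) + 12 = 2*Q² + 12 = 12 + 2*Q²)
(220642 + 117288) + p((8 - 8)*(-6)) = (220642 + 117288) + (12 + 2*((8 - 8)*(-6))²) = 337930 + (12 + 2*(0*(-6))²) = 337930 + (12 + 2*0²) = 337930 + (12 + 2*0) = 337930 + (12 + 0) = 337930 + 12 = 337942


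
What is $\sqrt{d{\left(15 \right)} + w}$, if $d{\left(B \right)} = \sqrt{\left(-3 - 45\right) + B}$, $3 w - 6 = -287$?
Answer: $\frac{\sqrt{-843 + 9 i \sqrt{33}}}{3} \approx 0.29664 + 9.6827 i$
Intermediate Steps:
$w = - \frac{281}{3}$ ($w = 2 + \frac{1}{3} \left(-287\right) = 2 - \frac{287}{3} = - \frac{281}{3} \approx -93.667$)
$d{\left(B \right)} = \sqrt{-48 + B}$ ($d{\left(B \right)} = \sqrt{\left(-3 - 45\right) + B} = \sqrt{-48 + B}$)
$\sqrt{d{\left(15 \right)} + w} = \sqrt{\sqrt{-48 + 15} - \frac{281}{3}} = \sqrt{\sqrt{-33} - \frac{281}{3}} = \sqrt{i \sqrt{33} - \frac{281}{3}} = \sqrt{- \frac{281}{3} + i \sqrt{33}}$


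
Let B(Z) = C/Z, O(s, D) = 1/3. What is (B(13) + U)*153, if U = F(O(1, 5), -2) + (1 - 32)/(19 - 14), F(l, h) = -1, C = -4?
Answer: -74664/65 ≈ -1148.7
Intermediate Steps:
O(s, D) = ⅓
U = -36/5 (U = -1 + (1 - 32)/(19 - 14) = -1 - 31/5 = -36/5 ≈ -7.2000)
B(Z) = -4/Z
(B(13) + U)*153 = (-4/13 - 36/5)*153 = -488/65*153 = -74664/65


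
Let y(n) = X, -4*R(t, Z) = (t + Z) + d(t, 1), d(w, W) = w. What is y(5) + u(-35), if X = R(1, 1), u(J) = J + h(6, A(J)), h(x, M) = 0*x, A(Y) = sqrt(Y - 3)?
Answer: -143/4 ≈ -35.750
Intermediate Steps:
R(t, Z) = -t/2 - Z/4 (R(t, Z) = -((t + Z) + t)/4 = -((Z + t) + t)/4 = -(Z + 2*t)/4 = -t/2 - Z/4)
A(Y) = sqrt(-3 + Y)
h(x, M) = 0
u(J) = J (u(J) = J + 0 = J)
X = -3/4 (X = -1/2*1 - 1/4*1 = -1/2 - 1/4 = -3/4 ≈ -0.75000)
y(n) = -3/4
y(5) + u(-35) = -3/4 - 35 = -143/4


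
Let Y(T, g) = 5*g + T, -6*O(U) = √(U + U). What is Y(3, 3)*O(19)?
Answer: -3*√38 ≈ -18.493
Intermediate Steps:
O(U) = -√2*√U/6 (O(U) = -√(U + U)/6 = -√2*√U/6)
Y(T, g) = T + 5*g
Y(3, 3)*O(19) = (3 + 5*3)*(-√2*√19/6) = (3 + 15)*(-√38/6) = 18*(-√38/6) = -3*√38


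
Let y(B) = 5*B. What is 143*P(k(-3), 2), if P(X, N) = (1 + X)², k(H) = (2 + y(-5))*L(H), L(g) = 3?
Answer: 661232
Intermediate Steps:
k(H) = -69 (k(H) = (2 + 5*(-5))*3 = (2 - 25)*3 = -23*3 = -69)
143*P(k(-3), 2) = 143*(1 - 69)² = 143*(-68)² = 143*4624 = 661232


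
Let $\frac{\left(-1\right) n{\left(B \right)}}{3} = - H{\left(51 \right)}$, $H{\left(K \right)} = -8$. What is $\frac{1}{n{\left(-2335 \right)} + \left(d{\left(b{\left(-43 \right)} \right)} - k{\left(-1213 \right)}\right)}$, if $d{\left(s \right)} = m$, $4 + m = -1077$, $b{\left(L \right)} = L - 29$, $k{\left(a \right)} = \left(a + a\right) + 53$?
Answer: $\frac{1}{1268} \approx 0.00078864$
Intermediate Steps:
$k{\left(a \right)} = 53 + 2 a$ ($k{\left(a \right)} = 2 a + 53 = 53 + 2 a$)
$b{\left(L \right)} = -29 + L$
$m = -1081$ ($m = -4 - 1077 = -1081$)
$d{\left(s \right)} = -1081$
$n{\left(B \right)} = -24$ ($n{\left(B \right)} = - 3 \left(\left(-1\right) \left(-8\right)\right) = \left(-3\right) 8 = -24$)
$\frac{1}{n{\left(-2335 \right)} + \left(d{\left(b{\left(-43 \right)} \right)} - k{\left(-1213 \right)}\right)} = \frac{1}{-24 - \left(1134 - 2426\right)} = \frac{1}{-24 - -1292} = \frac{1}{-24 + \left(-1081 + 2373\right)} = \frac{1}{-24 + 1292} = \frac{1}{1268}$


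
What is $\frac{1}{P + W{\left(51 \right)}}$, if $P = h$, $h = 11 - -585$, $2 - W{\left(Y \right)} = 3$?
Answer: $\frac{1}{595} \approx 0.0016807$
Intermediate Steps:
$W{\left(Y \right)} = -1$ ($W{\left(Y \right)} = 2 - 3 = -1$)
$h = 596$ ($h = 11 + 585 = 596$)
$P = 596$
$\frac{1}{P + W{\left(51 \right)}} = \frac{1}{596 - 1} = \frac{1}{595}$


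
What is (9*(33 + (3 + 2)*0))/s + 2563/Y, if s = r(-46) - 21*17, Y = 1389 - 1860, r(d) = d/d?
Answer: -1052315/167676 ≈ -6.2759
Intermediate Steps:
r(d) = 1
Y = -471
s = -356 (s = 1 - 21*17 = 1 - 357 = -356)
(9*(33 + (3 + 2)*0))/s + 2563/Y = (9*(33 + (3 + 2)*0))/(-356) + 2563/(-471) = (9*(33 + 5*0))*(-1/356) + 2563*(-1/471) = (9*(33 + 0))*(-1/356) - 2563/471 = (9*33)*(-1/356) - 2563/471 = 297*(-1/356) - 2563/471 = -297/356 - 2563/471 = -1052315/167676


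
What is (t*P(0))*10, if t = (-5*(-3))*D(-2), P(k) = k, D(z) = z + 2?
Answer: 0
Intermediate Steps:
D(z) = 2 + z
t = 0 (t = (-5*(-3))*(2 - 2) = 15*0 = 0)
(t*P(0))*10 = (0*0)*10 = 0*10 = 0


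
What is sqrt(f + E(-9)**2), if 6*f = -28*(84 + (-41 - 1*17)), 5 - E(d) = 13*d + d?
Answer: sqrt(153357)/3 ≈ 130.54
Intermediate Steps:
E(d) = 5 - 14*d (E(d) = 5 - (13*d + d) = 5 - 14*d)
f = -364/3 (f = (-28*(84 + (-41 - 1*17)))/6 = (-28*(84 + (-41 - 17)))/6 = (-28*(84 - 58))/6 = (-28*26)/6 = (1/6)*(-728) = -364/3 ≈ -121.33)
sqrt(f + E(-9)**2) = sqrt(-364/3 + (5 - 14*(-9))**2) = sqrt(-364/3 + (5 + 126)**2) = sqrt(-364/3 + 131**2) = sqrt(-364/3 + 17161) = sqrt(51119/3) = sqrt(153357)/3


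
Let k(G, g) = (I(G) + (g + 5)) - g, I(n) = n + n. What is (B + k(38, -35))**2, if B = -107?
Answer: 676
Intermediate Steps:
I(n) = 2*n
k(G, g) = 5 + 2*G (k(G, g) = (2*G + (g + 5)) - g = (2*G + (5 + g)) - g = (5 + g + 2*G) - g = 5 + 2*G)
(B + k(38, -35))**2 = (-107 + (5 + 2*38))**2 = (-107 + (5 + 76))**2 = (-107 + 81)**2 = (-26)**2 = 676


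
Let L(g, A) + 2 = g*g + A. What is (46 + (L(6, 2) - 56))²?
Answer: 676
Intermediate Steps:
L(g, A) = -2 + A + g² (L(g, A) = -2 + (g*g + A) = -2 + (g² + A) = -2 + (A + g²) = -2 + A + g²)
(46 + (L(6, 2) - 56))² = (46 + ((-2 + 2 + 6²) - 56))² = (46 + ((-2 + 2 + 36) - 56))² = (46 + (36 - 56))² = (46 - 20)² = 26² = 676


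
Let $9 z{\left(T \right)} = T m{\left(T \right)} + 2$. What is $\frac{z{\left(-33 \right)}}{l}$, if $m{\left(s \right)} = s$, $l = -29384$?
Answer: $- \frac{1091}{264456} \approx -0.0041254$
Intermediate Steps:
$z{\left(T \right)} = \frac{2}{9} + \frac{T^{2}}{9}$ ($z{\left(T \right)} = \frac{T T + 2}{9} = \frac{T^{2} + 2}{9} = \frac{2 + T^{2}}{9} = \frac{2}{9} + \frac{T^{2}}{9}$)
$\frac{z{\left(-33 \right)}}{l} = \frac{\frac{2}{9} + \frac{\left(-33\right)^{2}}{9}}{-29384} = \left(\frac{2}{9} + \frac{1}{9} \cdot 1089\right) \left(- \frac{1}{29384}\right) = \left(\frac{2}{9} + 121\right) \left(- \frac{1}{29384}\right) = \frac{1091}{9} \left(- \frac{1}{29384}\right) = - \frac{1091}{264456}$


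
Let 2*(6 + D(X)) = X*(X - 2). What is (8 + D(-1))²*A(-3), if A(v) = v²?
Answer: 441/4 ≈ 110.25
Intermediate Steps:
D(X) = -6 + X*(-2 + X)/2 (D(X) = -6 + (X*(X - 2))/2 = -6 + (X*(-2 + X))/2 = -6 + X*(-2 + X)/2)
(8 + D(-1))²*A(-3) = (8 + (-6 + (½)*(-1)² - 1*(-1)))²*(-3)² = (8 + (-6 + (½)*1 + 1))²*9 = (8 + (-6 + ½ + 1))²*9 = (8 - 9/2)²*9 = (7/2)²*9 = (49/4)*9 = 441/4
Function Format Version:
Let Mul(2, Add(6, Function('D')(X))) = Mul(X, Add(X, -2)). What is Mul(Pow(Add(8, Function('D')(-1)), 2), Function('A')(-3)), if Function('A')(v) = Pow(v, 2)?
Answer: Rational(441, 4) ≈ 110.25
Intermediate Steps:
Function('D')(X) = Add(-6, Mul(Rational(1, 2), X, Add(-2, X))) (Function('D')(X) = Add(-6, Mul(Rational(1, 2), Mul(X, Add(X, -2)))) = Add(-6, Mul(Rational(1, 2), Mul(X, Add(-2, X)))) = Add(-6, Mul(Rational(1, 2), X, Add(-2, X))))
Mul(Pow(Add(8, Function('D')(-1)), 2), Function('A')(-3)) = Mul(Pow(Add(8, Add(-6, Mul(Rational(1, 2), Pow(-1, 2)), Mul(-1, -1))), 2), Pow(-3, 2)) = Mul(Pow(Add(8, Add(-6, Mul(Rational(1, 2), 1), 1)), 2), 9) = Mul(Pow(Add(8, Add(-6, Rational(1, 2), 1)), 2), 9) = Mul(Pow(Add(8, Rational(-9, 2)), 2), 9) = Mul(Pow(Rational(7, 2), 2), 9) = Mul(Rational(49, 4), 9) = Rational(441, 4)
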